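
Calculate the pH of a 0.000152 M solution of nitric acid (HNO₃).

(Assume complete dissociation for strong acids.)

[H⁺] = 0.000152 M for strong acid. pH = -log[H⁺] = -log(0.000152)

pH = 3.82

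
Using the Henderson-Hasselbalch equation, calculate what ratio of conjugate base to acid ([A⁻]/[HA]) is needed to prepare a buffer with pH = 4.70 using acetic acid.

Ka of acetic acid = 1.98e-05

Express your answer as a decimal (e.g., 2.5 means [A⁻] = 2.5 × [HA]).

pKa = -log(1.98e-05) = 4.7033. pH = pKa + log([A⁻]/[HA]), so log([A⁻]/[HA]) = pH − pKa = 4.70 − 4.7033 = -0.0033. [A⁻]/[HA] = 10^(-0.0033) = 0.992

[A⁻]/[HA] = 0.992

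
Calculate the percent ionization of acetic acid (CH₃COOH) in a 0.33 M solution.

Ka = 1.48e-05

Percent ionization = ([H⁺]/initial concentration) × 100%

Using Ka equilibrium: x² + Ka×x - Ka×C = 0. Solving: [H⁺] = 2.2026e-03. Percent = (2.2026e-03/0.33) × 100

Percent ionization = 0.667%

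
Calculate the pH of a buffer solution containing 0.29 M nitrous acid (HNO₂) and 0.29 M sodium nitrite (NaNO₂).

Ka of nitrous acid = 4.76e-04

pKa = -log(4.76e-04) = 3.32. pH = pKa + log([A⁻]/[HA]) = 3.32 + log(0.29/0.29)

pH = 3.32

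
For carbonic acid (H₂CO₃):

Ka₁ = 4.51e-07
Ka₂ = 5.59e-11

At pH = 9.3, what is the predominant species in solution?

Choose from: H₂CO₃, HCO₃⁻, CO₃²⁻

pKa₁ = 6.35, pKa₂ = 10.25. For a polyprotic acid the predominant species crosses at each pKa: below pKa_n the protonated form dominates, above it the deprotonated form does. At pH = 9.3, the predominant species is HCO₃⁻.

HCO₃⁻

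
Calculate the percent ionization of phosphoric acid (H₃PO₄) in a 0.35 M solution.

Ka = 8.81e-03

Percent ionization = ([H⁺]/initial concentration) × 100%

Using Ka equilibrium: x² + Ka×x - Ka×C = 0. Solving: [H⁺] = 5.1299e-02. Percent = (5.1299e-02/0.35) × 100

Percent ionization = 14.7%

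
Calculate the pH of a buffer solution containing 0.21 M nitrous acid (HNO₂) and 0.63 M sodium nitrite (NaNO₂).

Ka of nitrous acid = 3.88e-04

pKa = -log(3.88e-04) = 3.41. pH = pKa + log([A⁻]/[HA]) = 3.41 + log(0.63/0.21)

pH = 3.89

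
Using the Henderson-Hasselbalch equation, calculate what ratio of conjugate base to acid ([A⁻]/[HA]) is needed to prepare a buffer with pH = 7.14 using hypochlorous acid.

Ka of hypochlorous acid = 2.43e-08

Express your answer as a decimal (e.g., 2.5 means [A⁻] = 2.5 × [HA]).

pKa = -log(2.43e-08) = 7.6144. pH = pKa + log([A⁻]/[HA]), so log([A⁻]/[HA]) = pH − pKa = 7.14 − 7.6144 = -0.4744. [A⁻]/[HA] = 10^(-0.4744) = 0.335

[A⁻]/[HA] = 0.335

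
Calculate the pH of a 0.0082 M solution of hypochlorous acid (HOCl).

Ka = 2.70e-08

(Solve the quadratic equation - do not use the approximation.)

x² + Ka×x - Ka×C = 0. Using quadratic formula: [H⁺] = 1.4866e-05

pH = 4.83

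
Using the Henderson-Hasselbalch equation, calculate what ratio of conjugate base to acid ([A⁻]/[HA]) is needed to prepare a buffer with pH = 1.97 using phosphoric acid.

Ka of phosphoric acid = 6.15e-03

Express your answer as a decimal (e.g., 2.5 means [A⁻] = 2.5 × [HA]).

pKa = -log(6.15e-03) = 2.2111. pH = pKa + log([A⁻]/[HA]), so log([A⁻]/[HA]) = pH − pKa = 1.97 − 2.2111 = -0.2411. [A⁻]/[HA] = 10^(-0.2411) = 0.574

[A⁻]/[HA] = 0.574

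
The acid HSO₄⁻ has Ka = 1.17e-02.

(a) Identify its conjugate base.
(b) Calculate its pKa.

(a) The conjugate base is formed by removing one H⁺ from HSO₄⁻, giving SO₄²⁻. (b) pKa = -log(Ka) = -log(1.17e-02) = 1.93.

Conjugate base: SO₄²⁻; pK_a = 1.93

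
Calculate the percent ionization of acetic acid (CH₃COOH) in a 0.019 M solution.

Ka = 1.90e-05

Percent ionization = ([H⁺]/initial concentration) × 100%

Using Ka equilibrium: x² + Ka×x - Ka×C = 0. Solving: [H⁺] = 5.9141e-04. Percent = (5.9141e-04/0.019) × 100

Percent ionization = 3.11%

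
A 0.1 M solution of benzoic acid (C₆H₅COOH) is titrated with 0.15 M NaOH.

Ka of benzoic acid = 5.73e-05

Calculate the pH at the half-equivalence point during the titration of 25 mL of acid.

At half-equivalence [HA] = [A⁻], so Henderson-Hasselbalch gives pH = pKa = -log(5.73e-05) = 4.24.

pH = pKa = 4.24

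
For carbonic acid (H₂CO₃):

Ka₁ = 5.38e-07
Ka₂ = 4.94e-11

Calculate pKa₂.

pKa₂ = -log(Ka₂) = -log(4.94e-11) = 10.31.

pK_{a2} = 10.31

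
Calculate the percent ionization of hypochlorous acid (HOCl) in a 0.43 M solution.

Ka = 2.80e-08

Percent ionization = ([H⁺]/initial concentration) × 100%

Using Ka equilibrium: x² + Ka×x - Ka×C = 0. Solving: [H⁺] = 1.0971e-04. Percent = (1.0971e-04/0.43) × 100

Percent ionization = 0.0255%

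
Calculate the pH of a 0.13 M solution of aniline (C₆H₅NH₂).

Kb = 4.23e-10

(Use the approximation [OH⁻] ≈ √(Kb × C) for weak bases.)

[OH⁻] = √(Kb × C) = √(4.23e-10 × 0.13) = 7.4155e-06. pOH = 5.13, pH = 14 - pOH

pH = 8.87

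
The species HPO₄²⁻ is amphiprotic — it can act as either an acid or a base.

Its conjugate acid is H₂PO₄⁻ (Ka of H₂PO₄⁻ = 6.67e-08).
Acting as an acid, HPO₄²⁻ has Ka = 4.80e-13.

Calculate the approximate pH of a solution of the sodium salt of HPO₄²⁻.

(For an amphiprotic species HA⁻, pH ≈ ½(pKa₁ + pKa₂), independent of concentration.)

pKa₁ = -log(6.67e-08) = 7.18; pKa₂ = -log(4.80e-13) = 12.32. For an amphiprotic species, pH ≈ ½(pKa₁ + pKa₂) = ½(7.18 + 12.32) = 9.75.

pH = 9.75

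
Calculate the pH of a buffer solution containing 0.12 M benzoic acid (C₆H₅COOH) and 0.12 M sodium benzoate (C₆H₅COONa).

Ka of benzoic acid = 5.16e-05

pKa = -log(5.16e-05) = 4.29. pH = pKa + log([A⁻]/[HA]) = 4.29 + log(0.12/0.12)

pH = 4.29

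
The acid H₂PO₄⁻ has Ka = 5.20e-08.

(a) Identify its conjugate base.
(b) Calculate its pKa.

(a) The conjugate base is formed by removing one H⁺ from H₂PO₄⁻, giving HPO₄²⁻. (b) pKa = -log(Ka) = -log(5.20e-08) = 7.28.

Conjugate base: HPO₄²⁻; pK_a = 7.28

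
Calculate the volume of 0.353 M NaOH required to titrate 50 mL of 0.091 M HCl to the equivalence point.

At equivalence: moles acid = moles base. moles HCl = 0.091 × 50/1000 = 0.00455 mol. V_base = moles / 0.353 × 1000 = 12.9 mL.

V_{base} = 12.9 mL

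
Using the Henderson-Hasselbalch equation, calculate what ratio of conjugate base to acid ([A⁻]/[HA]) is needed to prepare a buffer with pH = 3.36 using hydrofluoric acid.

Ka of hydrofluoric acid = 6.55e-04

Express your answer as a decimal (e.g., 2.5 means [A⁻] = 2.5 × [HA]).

pKa = -log(6.55e-04) = 3.1838. pH = pKa + log([A⁻]/[HA]), so log([A⁻]/[HA]) = pH − pKa = 3.36 − 3.1838 = 0.1762. [A⁻]/[HA] = 10^(0.1762) = 1.50

[A⁻]/[HA] = 1.50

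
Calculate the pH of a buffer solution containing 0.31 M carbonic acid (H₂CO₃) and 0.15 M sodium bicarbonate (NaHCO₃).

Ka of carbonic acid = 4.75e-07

pKa = -log(4.75e-07) = 6.32. pH = pKa + log([A⁻]/[HA]) = 6.32 + log(0.15/0.31)

pH = 6.01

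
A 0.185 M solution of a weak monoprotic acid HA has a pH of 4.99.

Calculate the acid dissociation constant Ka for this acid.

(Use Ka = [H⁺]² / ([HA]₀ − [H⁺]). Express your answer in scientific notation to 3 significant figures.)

[H⁺] = 10^(−pH) = 10^(−4.99) = 1.023e-05 M. For HA ⇌ H⁺ + A⁻, Ka = [H⁺][A⁻]/[HA] = [H⁺]² / ([HA]₀ − [H⁺]) = (1.023e-05)² / (0.185 − 1.023e-05) = 5.66e-10.

K_a = 5.66e-10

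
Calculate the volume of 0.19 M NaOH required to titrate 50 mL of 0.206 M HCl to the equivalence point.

At equivalence: moles acid = moles base. moles HCl = 0.206 × 50/1000 = 0.0103 mol. V_base = moles / 0.19 × 1000 = 54.2 mL.

V_{base} = 54.2 mL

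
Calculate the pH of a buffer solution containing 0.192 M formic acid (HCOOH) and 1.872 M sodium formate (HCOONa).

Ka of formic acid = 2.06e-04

pKa = -log(2.06e-04) = 3.69. pH = pKa + log([A⁻]/[HA]) = 3.69 + log(1.872/0.192)

pH = 4.68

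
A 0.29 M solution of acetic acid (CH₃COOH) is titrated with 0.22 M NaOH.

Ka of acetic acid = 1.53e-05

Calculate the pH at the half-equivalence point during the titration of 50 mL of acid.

At half-equivalence [HA] = [A⁻], so Henderson-Hasselbalch gives pH = pKa = -log(1.53e-05) = 4.82.

pH = pKa = 4.82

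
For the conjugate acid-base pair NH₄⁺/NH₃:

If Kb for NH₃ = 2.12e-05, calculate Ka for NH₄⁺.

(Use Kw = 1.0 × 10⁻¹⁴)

For a conjugate pair Ka × Kb = Kw, so Ka = Kw/Kb = 1.0 × 10⁻¹⁴ / 2.12e-05 = 4.72e-10.

K_a = 4.72e-10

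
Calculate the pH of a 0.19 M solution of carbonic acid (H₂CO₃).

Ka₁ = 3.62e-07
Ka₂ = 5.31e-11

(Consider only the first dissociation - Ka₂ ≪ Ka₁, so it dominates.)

First dissociation dominates. From Ka₁ = [H⁺][HA⁻]/[H₂A], x² + Ka₁·x − Ka₁·C = 0 with C = 0.19 M and Ka₁ = 3.62e-07. Solving: [H⁺] = (−Ka₁ + √(Ka₁² + 4·Ka₁·C)) / 2 = 2.6208e-04 M. pH = -log(2.6208e-04) = 3.58.

pH = 3.58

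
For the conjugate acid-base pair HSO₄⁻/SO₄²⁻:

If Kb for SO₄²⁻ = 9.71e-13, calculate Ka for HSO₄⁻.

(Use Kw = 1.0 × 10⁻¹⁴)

For a conjugate pair Ka × Kb = Kw, so Ka = Kw/Kb = 1.0 × 10⁻¹⁴ / 9.71e-13 = 1.03e-02.

K_a = 1.03e-02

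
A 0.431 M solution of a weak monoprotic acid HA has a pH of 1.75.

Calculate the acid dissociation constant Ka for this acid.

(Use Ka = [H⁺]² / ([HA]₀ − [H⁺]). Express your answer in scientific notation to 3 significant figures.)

[H⁺] = 10^(−pH) = 10^(−1.75) = 1.778e-02 M. For HA ⇌ H⁺ + A⁻, Ka = [H⁺][A⁻]/[HA] = [H⁺]² / ([HA]₀ − [H⁺]) = (1.778e-02)² / (0.431 − 1.778e-02) = 7.65e-04.

K_a = 7.65e-04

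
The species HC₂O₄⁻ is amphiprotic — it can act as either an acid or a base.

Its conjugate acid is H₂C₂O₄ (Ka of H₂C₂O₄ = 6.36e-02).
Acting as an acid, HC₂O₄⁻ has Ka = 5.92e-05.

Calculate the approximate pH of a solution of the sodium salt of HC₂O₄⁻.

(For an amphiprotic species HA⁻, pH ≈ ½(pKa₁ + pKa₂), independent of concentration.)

pKa₁ = -log(6.36e-02) = 1.20; pKa₂ = -log(5.92e-05) = 4.23. For an amphiprotic species, pH ≈ ½(pKa₁ + pKa₂) = ½(1.20 + 4.23) = 2.71.

pH = 2.71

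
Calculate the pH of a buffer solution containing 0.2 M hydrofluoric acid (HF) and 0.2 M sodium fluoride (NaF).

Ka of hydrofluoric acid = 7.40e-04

pKa = -log(7.40e-04) = 3.13. pH = pKa + log([A⁻]/[HA]) = 3.13 + log(0.2/0.2)

pH = 3.13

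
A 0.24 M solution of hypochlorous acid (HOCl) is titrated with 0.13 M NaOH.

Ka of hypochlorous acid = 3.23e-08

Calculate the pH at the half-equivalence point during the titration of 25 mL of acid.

At half-equivalence [HA] = [A⁻], so Henderson-Hasselbalch gives pH = pKa = -log(3.23e-08) = 7.49.

pH = pKa = 7.49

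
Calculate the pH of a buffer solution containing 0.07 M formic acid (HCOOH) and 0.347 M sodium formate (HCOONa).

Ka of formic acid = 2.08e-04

pKa = -log(2.08e-04) = 3.68. pH = pKa + log([A⁻]/[HA]) = 3.68 + log(0.347/0.07)

pH = 4.38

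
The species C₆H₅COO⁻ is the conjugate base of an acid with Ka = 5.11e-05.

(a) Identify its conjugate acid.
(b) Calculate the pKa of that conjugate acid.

(a) The conjugate acid is formed by adding one H⁺ to C₆H₅COO⁻, giving C₆H₅COOH. (b) pKa = -log(Ka) = -log(5.11e-05) = 4.29.

Conjugate acid: C₆H₅COOH; pK_a = 4.29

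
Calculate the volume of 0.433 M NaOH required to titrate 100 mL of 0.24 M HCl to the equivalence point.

At equivalence: moles acid = moles base. moles HCl = 0.24 × 100/1000 = 0.024 mol. V_base = moles / 0.433 × 1000 = 55.4 mL.

V_{base} = 55.4 mL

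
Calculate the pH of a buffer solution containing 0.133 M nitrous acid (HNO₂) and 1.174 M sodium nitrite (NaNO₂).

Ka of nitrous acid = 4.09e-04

pKa = -log(4.09e-04) = 3.39. pH = pKa + log([A⁻]/[HA]) = 3.39 + log(1.174/0.133)

pH = 4.33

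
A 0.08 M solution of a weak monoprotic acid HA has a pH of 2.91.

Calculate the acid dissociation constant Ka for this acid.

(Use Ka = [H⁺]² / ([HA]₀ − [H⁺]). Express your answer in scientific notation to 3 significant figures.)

[H⁺] = 10^(−pH) = 10^(−2.91) = 1.230e-03 M. For HA ⇌ H⁺ + A⁻, Ka = [H⁺][A⁻]/[HA] = [H⁺]² / ([HA]₀ − [H⁺]) = (1.230e-03)² / (0.08 − 1.230e-03) = 1.92e-05.

K_a = 1.92e-05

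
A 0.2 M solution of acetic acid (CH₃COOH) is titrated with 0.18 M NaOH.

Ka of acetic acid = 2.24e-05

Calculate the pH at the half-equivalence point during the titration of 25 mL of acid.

At half-equivalence [HA] = [A⁻], so Henderson-Hasselbalch gives pH = pKa = -log(2.24e-05) = 4.65.

pH = pKa = 4.65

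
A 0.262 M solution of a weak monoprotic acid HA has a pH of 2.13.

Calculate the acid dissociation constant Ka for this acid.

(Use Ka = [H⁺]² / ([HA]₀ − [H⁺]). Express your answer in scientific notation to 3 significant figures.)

[H⁺] = 10^(−pH) = 10^(−2.13) = 7.413e-03 M. For HA ⇌ H⁺ + A⁻, Ka = [H⁺][A⁻]/[HA] = [H⁺]² / ([HA]₀ − [H⁺]) = (7.413e-03)² / (0.262 − 7.413e-03) = 2.16e-04.

K_a = 2.16e-04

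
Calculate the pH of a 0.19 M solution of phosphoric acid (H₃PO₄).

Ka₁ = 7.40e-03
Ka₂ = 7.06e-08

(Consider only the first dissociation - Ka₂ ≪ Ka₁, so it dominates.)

First dissociation dominates. From Ka₁ = [H⁺][HA⁻]/[H₂A], x² + Ka₁·x − Ka₁·C = 0 with C = 0.19 M and Ka₁ = 7.40e-03. Solving: [H⁺] = (−Ka₁ + √(Ka₁² + 4·Ka₁·C)) / 2 = 3.3979e-02 M. pH = -log(3.3979e-02) = 1.47.

pH = 1.47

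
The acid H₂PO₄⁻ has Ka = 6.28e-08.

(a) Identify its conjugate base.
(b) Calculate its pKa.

(a) The conjugate base is formed by removing one H⁺ from H₂PO₄⁻, giving HPO₄²⁻. (b) pKa = -log(Ka) = -log(6.28e-08) = 7.20.

Conjugate base: HPO₄²⁻; pK_a = 7.20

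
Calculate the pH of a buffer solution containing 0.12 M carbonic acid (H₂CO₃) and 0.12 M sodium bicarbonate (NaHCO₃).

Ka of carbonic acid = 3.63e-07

pKa = -log(3.63e-07) = 6.44. pH = pKa + log([A⁻]/[HA]) = 6.44 + log(0.12/0.12)

pH = 6.44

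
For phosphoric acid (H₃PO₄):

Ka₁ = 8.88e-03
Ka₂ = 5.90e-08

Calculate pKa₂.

pKa₂ = -log(Ka₂) = -log(5.90e-08) = 7.23.

pK_{a2} = 7.23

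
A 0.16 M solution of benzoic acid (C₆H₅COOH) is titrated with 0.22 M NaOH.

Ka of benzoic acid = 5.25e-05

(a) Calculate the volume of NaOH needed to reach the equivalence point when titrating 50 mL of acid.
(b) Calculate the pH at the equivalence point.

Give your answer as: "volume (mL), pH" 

moles acid = 0.16 × 50/1000 = 0.008 mol; V_base = moles/0.22 × 1000 = 36.4 mL. At equivalence only the conjugate base is present: [A⁻] = 0.008/0.086 = 9.2632e-02 M. Kb = Kw/Ka = 1.90e-10; [OH⁻] = √(Kb × [A⁻]) = 4.2005e-06; pOH = 5.38; pH = 14 - pOH = 8.62.

V = 36.4 mL, pH = 8.62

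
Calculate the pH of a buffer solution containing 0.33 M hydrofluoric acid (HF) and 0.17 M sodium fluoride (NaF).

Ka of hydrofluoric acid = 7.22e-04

pKa = -log(7.22e-04) = 3.14. pH = pKa + log([A⁻]/[HA]) = 3.14 + log(0.17/0.33)

pH = 2.85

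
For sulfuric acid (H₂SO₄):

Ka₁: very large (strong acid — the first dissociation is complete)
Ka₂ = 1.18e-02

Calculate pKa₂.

pKa₂ = -log(Ka₂) = -log(1.18e-02) = 1.93.

pK_{a2} = 1.93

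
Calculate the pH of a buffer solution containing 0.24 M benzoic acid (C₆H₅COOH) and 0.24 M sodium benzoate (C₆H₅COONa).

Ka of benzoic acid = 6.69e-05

pKa = -log(6.69e-05) = 4.17. pH = pKa + log([A⁻]/[HA]) = 4.17 + log(0.24/0.24)

pH = 4.17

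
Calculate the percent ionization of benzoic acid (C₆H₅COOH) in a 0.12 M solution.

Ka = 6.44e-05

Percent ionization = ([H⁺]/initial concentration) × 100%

Using Ka equilibrium: x² + Ka×x - Ka×C = 0. Solving: [H⁺] = 2.7479e-03. Percent = (2.7479e-03/0.12) × 100

Percent ionization = 2.29%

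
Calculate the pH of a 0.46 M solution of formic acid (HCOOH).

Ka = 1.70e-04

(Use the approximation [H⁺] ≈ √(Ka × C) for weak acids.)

[H⁺] = √(Ka × C) = √(1.70e-04 × 0.46) = 8.8431e-03. pH = -log(8.8431e-03)

pH = 2.05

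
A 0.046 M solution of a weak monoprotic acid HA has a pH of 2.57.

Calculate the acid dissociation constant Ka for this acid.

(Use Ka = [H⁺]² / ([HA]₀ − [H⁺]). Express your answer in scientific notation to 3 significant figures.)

[H⁺] = 10^(−pH) = 10^(−2.57) = 2.692e-03 M. For HA ⇌ H⁺ + A⁻, Ka = [H⁺][A⁻]/[HA] = [H⁺]² / ([HA]₀ − [H⁺]) = (2.692e-03)² / (0.046 − 2.692e-03) = 1.67e-04.

K_a = 1.67e-04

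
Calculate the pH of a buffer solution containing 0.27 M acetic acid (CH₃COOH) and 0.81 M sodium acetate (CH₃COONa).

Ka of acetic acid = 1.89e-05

pKa = -log(1.89e-05) = 4.72. pH = pKa + log([A⁻]/[HA]) = 4.72 + log(0.81/0.27)

pH = 5.20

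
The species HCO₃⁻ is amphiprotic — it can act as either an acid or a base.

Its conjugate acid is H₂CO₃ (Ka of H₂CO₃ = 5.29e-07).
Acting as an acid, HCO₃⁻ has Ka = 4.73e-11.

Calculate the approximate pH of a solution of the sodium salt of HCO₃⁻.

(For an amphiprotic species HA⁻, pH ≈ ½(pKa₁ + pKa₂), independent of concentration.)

pKa₁ = -log(5.29e-07) = 6.28; pKa₂ = -log(4.73e-11) = 10.33. For an amphiprotic species, pH ≈ ½(pKa₁ + pKa₂) = ½(6.28 + 10.33) = 8.30.

pH = 8.30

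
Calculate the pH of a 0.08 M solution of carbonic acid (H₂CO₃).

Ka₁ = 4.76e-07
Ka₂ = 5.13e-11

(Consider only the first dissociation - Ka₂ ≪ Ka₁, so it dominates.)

First dissociation dominates. From Ka₁ = [H⁺][HA⁻]/[H₂A], x² + Ka₁·x − Ka₁·C = 0 with C = 0.08 M and Ka₁ = 4.76e-07. Solving: [H⁺] = (−Ka₁ + √(Ka₁² + 4·Ka₁·C)) / 2 = 1.9490e-04 M. pH = -log(1.9490e-04) = 3.71.

pH = 3.71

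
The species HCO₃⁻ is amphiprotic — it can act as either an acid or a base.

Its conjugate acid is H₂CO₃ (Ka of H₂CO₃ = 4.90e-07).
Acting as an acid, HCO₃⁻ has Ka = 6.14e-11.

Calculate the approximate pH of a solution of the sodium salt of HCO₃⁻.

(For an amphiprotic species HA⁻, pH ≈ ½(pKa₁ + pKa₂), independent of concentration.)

pKa₁ = -log(4.90e-07) = 6.31; pKa₂ = -log(6.14e-11) = 10.21. For an amphiprotic species, pH ≈ ½(pKa₁ + pKa₂) = ½(6.31 + 10.21) = 8.26.

pH = 8.26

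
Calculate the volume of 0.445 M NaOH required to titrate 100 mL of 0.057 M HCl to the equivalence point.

At equivalence: moles acid = moles base. moles HCl = 0.057 × 100/1000 = 0.0057 mol. V_base = moles / 0.445 × 1000 = 12.8 mL.

V_{base} = 12.8 mL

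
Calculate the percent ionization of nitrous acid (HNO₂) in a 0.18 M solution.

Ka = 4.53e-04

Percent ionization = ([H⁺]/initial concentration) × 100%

Using Ka equilibrium: x² + Ka×x - Ka×C = 0. Solving: [H⁺] = 8.8063e-03. Percent = (8.8063e-03/0.18) × 100

Percent ionization = 4.89%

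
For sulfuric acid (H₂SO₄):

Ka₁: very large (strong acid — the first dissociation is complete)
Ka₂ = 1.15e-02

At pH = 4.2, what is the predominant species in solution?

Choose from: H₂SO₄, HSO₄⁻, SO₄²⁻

The first dissociation is complete, so H₂SO₄ itself is never the predominant species in water; pKa₂ = -log(1.15e-02) = 1.94. For a polyprotic acid the predominant species crosses at each pKa: below pKa_n the protonated form dominates, above it the deprotonated form does. At pH = 4.2, the predominant species is SO₄²⁻.

SO₄²⁻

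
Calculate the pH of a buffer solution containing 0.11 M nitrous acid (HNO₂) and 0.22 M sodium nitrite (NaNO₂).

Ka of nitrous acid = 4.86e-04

pKa = -log(4.86e-04) = 3.31. pH = pKa + log([A⁻]/[HA]) = 3.31 + log(0.22/0.11)

pH = 3.61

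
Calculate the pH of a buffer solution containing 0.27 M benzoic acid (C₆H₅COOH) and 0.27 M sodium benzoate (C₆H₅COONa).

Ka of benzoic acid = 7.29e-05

pKa = -log(7.29e-05) = 4.14. pH = pKa + log([A⁻]/[HA]) = 4.14 + log(0.27/0.27)

pH = 4.14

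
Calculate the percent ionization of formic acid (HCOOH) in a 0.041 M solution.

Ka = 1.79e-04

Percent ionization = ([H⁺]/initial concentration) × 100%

Using Ka equilibrium: x² + Ka×x - Ka×C = 0. Solving: [H⁺] = 2.6210e-03. Percent = (2.6210e-03/0.041) × 100

Percent ionization = 6.39%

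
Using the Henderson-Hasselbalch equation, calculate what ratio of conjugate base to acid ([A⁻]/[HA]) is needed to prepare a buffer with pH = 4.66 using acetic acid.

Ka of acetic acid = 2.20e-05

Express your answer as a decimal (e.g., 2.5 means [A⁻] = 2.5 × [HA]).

pKa = -log(2.20e-05) = 4.6576. pH = pKa + log([A⁻]/[HA]), so log([A⁻]/[HA]) = pH − pKa = 4.66 − 4.6576 = 0.0024. [A⁻]/[HA] = 10^(0.0024) = 1.01

[A⁻]/[HA] = 1.01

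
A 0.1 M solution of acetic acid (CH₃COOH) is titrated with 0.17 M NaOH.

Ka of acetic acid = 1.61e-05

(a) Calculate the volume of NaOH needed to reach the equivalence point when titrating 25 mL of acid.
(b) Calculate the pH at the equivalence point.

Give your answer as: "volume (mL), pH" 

moles acid = 0.1 × 25/1000 = 0.0025 mol; V_base = moles/0.17 × 1000 = 14.7 mL. At equivalence only the conjugate base is present: [A⁻] = 0.0025/0.040 = 6.2963e-02 M. Kb = Kw/Ka = 6.21e-10; [OH⁻] = √(Kb × [A⁻]) = 6.2536e-06; pOH = 5.20; pH = 14 - pOH = 8.80.

V = 14.7 mL, pH = 8.80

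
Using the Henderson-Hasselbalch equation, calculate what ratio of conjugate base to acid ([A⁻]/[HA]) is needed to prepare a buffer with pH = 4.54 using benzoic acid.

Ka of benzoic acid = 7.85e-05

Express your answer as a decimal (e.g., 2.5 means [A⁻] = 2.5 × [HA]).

pKa = -log(7.85e-05) = 4.1051. pH = pKa + log([A⁻]/[HA]), so log([A⁻]/[HA]) = pH − pKa = 4.54 − 4.1051 = 0.4349. [A⁻]/[HA] = 10^(0.4349) = 2.72

[A⁻]/[HA] = 2.72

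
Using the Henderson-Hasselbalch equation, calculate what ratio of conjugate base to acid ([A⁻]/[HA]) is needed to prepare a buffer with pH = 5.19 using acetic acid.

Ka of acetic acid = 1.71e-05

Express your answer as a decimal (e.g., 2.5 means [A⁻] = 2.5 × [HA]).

pKa = -log(1.71e-05) = 4.7670. pH = pKa + log([A⁻]/[HA]), so log([A⁻]/[HA]) = pH − pKa = 5.19 − 4.7670 = 0.4230. [A⁻]/[HA] = 10^(0.4230) = 2.65

[A⁻]/[HA] = 2.65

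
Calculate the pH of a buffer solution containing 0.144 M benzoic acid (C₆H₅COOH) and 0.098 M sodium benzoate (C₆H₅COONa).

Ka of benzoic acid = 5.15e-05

pKa = -log(5.15e-05) = 4.29. pH = pKa + log([A⁻]/[HA]) = 4.29 + log(0.098/0.144)

pH = 4.12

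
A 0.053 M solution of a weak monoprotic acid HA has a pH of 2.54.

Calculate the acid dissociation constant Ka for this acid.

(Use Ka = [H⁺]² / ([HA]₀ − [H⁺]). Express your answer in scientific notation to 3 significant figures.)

[H⁺] = 10^(−pH) = 10^(−2.54) = 2.884e-03 M. For HA ⇌ H⁺ + A⁻, Ka = [H⁺][A⁻]/[HA] = [H⁺]² / ([HA]₀ − [H⁺]) = (2.884e-03)² / (0.053 − 2.884e-03) = 1.66e-04.

K_a = 1.66e-04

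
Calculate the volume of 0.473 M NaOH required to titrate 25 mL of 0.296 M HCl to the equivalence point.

At equivalence: moles acid = moles base. moles HCl = 0.296 × 25/1000 = 0.0074 mol. V_base = moles / 0.473 × 1000 = 15.6 mL.

V_{base} = 15.6 mL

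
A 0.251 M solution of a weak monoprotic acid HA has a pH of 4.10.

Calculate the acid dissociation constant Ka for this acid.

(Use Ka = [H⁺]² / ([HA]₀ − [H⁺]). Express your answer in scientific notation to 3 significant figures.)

[H⁺] = 10^(−pH) = 10^(−4.10) = 7.943e-05 M. For HA ⇌ H⁺ + A⁻, Ka = [H⁺][A⁻]/[HA] = [H⁺]² / ([HA]₀ − [H⁺]) = (7.943e-05)² / (0.251 − 7.943e-05) = 2.51e-08.

K_a = 2.51e-08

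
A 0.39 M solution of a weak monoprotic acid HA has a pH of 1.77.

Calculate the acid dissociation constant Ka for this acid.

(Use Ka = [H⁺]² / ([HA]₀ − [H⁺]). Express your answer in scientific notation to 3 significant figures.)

[H⁺] = 10^(−pH) = 10^(−1.77) = 1.698e-02 M. For HA ⇌ H⁺ + A⁻, Ka = [H⁺][A⁻]/[HA] = [H⁺]² / ([HA]₀ − [H⁺]) = (1.698e-02)² / (0.39 − 1.698e-02) = 7.73e-04.

K_a = 7.73e-04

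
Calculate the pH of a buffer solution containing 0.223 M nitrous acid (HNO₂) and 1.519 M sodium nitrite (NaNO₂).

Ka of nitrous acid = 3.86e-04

pKa = -log(3.86e-04) = 3.41. pH = pKa + log([A⁻]/[HA]) = 3.41 + log(1.519/0.223)

pH = 4.25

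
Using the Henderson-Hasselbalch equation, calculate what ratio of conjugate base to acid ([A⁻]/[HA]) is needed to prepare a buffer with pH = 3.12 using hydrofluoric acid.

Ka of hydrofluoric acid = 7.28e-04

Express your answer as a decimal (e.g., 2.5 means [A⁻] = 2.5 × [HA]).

pKa = -log(7.28e-04) = 3.1379. pH = pKa + log([A⁻]/[HA]), so log([A⁻]/[HA]) = pH − pKa = 3.12 − 3.1379 = -0.0179. [A⁻]/[HA] = 10^(-0.0179) = 0.960

[A⁻]/[HA] = 0.960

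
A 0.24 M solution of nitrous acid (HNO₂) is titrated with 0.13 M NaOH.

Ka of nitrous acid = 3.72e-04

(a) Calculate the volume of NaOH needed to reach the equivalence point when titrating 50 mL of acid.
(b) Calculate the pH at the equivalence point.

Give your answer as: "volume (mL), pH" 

moles acid = 0.24 × 50/1000 = 0.012 mol; V_base = moles/0.13 × 1000 = 92.3 mL. At equivalence only the conjugate base is present: [A⁻] = 0.012/0.142 = 8.4324e-02 M. Kb = Kw/Ka = 2.69e-11; [OH⁻] = √(Kb × [A⁻]) = 1.5056e-06; pOH = 5.82; pH = 14 - pOH = 8.18.

V = 92.3 mL, pH = 8.18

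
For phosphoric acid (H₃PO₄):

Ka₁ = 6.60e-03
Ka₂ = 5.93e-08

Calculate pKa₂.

pKa₂ = -log(Ka₂) = -log(5.93e-08) = 7.23.

pK_{a2} = 7.23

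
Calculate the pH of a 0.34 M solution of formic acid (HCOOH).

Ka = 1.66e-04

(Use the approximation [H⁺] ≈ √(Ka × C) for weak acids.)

[H⁺] = √(Ka × C) = √(1.66e-04 × 0.34) = 7.5127e-03. pH = -log(7.5127e-03)

pH = 2.12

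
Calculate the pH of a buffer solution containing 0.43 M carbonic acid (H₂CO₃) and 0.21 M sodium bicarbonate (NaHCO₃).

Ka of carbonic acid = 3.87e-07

pKa = -log(3.87e-07) = 6.41. pH = pKa + log([A⁻]/[HA]) = 6.41 + log(0.21/0.43)

pH = 6.10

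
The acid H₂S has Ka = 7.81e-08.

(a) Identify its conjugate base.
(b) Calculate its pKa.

(a) The conjugate base is formed by removing one H⁺ from H₂S, giving HS⁻. (b) pKa = -log(Ka) = -log(7.81e-08) = 7.11.

Conjugate base: HS⁻; pK_a = 7.11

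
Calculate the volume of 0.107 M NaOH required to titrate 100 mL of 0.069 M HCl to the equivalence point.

At equivalence: moles acid = moles base. moles HCl = 0.069 × 100/1000 = 0.0069 mol. V_base = moles / 0.107 × 1000 = 64.5 mL.

V_{base} = 64.5 mL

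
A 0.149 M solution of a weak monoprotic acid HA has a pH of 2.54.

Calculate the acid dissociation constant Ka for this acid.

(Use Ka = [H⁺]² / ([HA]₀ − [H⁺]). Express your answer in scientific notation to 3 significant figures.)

[H⁺] = 10^(−pH) = 10^(−2.54) = 2.884e-03 M. For HA ⇌ H⁺ + A⁻, Ka = [H⁺][A⁻]/[HA] = [H⁺]² / ([HA]₀ − [H⁺]) = (2.884e-03)² / (0.149 − 2.884e-03) = 5.69e-05.

K_a = 5.69e-05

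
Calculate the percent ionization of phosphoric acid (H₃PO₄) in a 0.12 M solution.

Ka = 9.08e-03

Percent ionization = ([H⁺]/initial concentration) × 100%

Using Ka equilibrium: x² + Ka×x - Ka×C = 0. Solving: [H⁺] = 2.8780e-02. Percent = (2.8780e-02/0.12) × 100

Percent ionization = 24%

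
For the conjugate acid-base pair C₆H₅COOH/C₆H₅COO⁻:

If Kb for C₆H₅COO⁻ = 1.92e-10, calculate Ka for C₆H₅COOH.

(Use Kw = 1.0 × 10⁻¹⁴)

For a conjugate pair Ka × Kb = Kw, so Ka = Kw/Kb = 1.0 × 10⁻¹⁴ / 1.92e-10 = 5.21e-05.

K_a = 5.21e-05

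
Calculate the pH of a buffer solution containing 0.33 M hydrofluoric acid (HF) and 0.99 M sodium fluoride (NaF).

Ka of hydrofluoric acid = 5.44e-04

pKa = -log(5.44e-04) = 3.26. pH = pKa + log([A⁻]/[HA]) = 3.26 + log(0.99/0.33)

pH = 3.74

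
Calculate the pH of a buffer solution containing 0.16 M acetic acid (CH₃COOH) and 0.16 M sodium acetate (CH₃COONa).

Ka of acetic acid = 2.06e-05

pKa = -log(2.06e-05) = 4.69. pH = pKa + log([A⁻]/[HA]) = 4.69 + log(0.16/0.16)

pH = 4.69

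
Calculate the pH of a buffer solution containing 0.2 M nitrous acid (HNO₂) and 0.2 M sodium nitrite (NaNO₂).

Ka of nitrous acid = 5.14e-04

pKa = -log(5.14e-04) = 3.29. pH = pKa + log([A⁻]/[HA]) = 3.29 + log(0.2/0.2)

pH = 3.29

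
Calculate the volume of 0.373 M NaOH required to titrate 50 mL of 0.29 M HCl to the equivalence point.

At equivalence: moles acid = moles base. moles HCl = 0.29 × 50/1000 = 0.0145 mol. V_base = moles / 0.373 × 1000 = 38.9 mL.

V_{base} = 38.9 mL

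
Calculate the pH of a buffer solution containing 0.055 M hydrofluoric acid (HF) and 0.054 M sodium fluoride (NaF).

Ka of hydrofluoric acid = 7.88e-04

pKa = -log(7.88e-04) = 3.10. pH = pKa + log([A⁻]/[HA]) = 3.10 + log(0.054/0.055)

pH = 3.10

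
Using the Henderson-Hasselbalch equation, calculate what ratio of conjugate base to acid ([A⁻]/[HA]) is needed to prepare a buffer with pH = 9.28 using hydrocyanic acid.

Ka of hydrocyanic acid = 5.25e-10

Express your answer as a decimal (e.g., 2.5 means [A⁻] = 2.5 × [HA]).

pKa = -log(5.25e-10) = 9.2798. pH = pKa + log([A⁻]/[HA]), so log([A⁻]/[HA]) = pH − pKa = 9.28 − 9.2798 = 0.0002. [A⁻]/[HA] = 10^(0.0002) = 1.00

[A⁻]/[HA] = 1.00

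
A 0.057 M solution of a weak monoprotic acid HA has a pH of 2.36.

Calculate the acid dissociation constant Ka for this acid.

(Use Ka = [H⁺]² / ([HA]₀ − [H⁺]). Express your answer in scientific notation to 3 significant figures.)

[H⁺] = 10^(−pH) = 10^(−2.36) = 4.365e-03 M. For HA ⇌ H⁺ + A⁻, Ka = [H⁺][A⁻]/[HA] = [H⁺]² / ([HA]₀ − [H⁺]) = (4.365e-03)² / (0.057 − 4.365e-03) = 3.62e-04.

K_a = 3.62e-04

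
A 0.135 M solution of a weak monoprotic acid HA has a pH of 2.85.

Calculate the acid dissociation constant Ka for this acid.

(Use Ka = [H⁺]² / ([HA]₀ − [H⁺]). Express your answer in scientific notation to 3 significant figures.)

[H⁺] = 10^(−pH) = 10^(−2.85) = 1.413e-03 M. For HA ⇌ H⁺ + A⁻, Ka = [H⁺][A⁻]/[HA] = [H⁺]² / ([HA]₀ − [H⁺]) = (1.413e-03)² / (0.135 − 1.413e-03) = 1.49e-05.

K_a = 1.49e-05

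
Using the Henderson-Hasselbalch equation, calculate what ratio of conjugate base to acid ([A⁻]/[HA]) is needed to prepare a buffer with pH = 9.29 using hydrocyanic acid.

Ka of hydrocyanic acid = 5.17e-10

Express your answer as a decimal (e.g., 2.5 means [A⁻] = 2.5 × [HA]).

pKa = -log(5.17e-10) = 9.2865. pH = pKa + log([A⁻]/[HA]), so log([A⁻]/[HA]) = pH − pKa = 9.29 − 9.2865 = 0.0035. [A⁻]/[HA] = 10^(0.0035) = 1.01

[A⁻]/[HA] = 1.01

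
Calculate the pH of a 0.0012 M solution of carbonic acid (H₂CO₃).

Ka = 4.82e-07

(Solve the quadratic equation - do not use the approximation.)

x² + Ka×x - Ka×C = 0. Using quadratic formula: [H⁺] = 2.3810e-05

pH = 4.62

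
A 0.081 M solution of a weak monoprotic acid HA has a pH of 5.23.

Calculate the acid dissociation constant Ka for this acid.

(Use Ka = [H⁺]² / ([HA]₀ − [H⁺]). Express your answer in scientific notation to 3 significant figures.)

[H⁺] = 10^(−pH) = 10^(−5.23) = 5.888e-06 M. For HA ⇌ H⁺ + A⁻, Ka = [H⁺][A⁻]/[HA] = [H⁺]² / ([HA]₀ − [H⁺]) = (5.888e-06)² / (0.081 − 5.888e-06) = 4.28e-10.

K_a = 4.28e-10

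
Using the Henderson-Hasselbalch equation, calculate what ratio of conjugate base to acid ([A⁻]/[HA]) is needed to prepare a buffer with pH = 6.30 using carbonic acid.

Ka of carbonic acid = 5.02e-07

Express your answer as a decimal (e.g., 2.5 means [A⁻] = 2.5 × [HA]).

pKa = -log(5.02e-07) = 6.2993. pH = pKa + log([A⁻]/[HA]), so log([A⁻]/[HA]) = pH − pKa = 6.30 − 6.2993 = 0.0007. [A⁻]/[HA] = 10^(0.0007) = 1.00

[A⁻]/[HA] = 1.00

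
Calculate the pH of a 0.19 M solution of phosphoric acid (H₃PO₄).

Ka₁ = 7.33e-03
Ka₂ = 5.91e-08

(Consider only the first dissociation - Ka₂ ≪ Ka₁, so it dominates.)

First dissociation dominates. From Ka₁ = [H⁺][HA⁻]/[H₂A], x² + Ka₁·x − Ka₁·C = 0 with C = 0.19 M and Ka₁ = 7.33e-03. Solving: [H⁺] = (−Ka₁ + √(Ka₁² + 4·Ka₁·C)) / 2 = 3.3833e-02 M. pH = -log(3.3833e-02) = 1.47.

pH = 1.47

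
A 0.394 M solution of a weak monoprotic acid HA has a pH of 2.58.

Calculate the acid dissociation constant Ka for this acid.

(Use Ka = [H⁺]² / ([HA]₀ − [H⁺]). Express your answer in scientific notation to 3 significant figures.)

[H⁺] = 10^(−pH) = 10^(−2.58) = 2.630e-03 M. For HA ⇌ H⁺ + A⁻, Ka = [H⁺][A⁻]/[HA] = [H⁺]² / ([HA]₀ − [H⁺]) = (2.630e-03)² / (0.394 − 2.630e-03) = 1.77e-05.

K_a = 1.77e-05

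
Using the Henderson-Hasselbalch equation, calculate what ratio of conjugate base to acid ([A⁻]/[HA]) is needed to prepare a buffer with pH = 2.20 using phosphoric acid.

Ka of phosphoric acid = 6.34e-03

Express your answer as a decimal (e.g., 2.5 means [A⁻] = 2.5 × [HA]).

pKa = -log(6.34e-03) = 2.1979. pH = pKa + log([A⁻]/[HA]), so log([A⁻]/[HA]) = pH − pKa = 2.20 − 2.1979 = 0.0021. [A⁻]/[HA] = 10^(0.0021) = 1.00

[A⁻]/[HA] = 1.00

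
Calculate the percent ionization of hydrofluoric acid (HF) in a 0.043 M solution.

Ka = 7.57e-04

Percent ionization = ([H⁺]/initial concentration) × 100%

Using Ka equilibrium: x² + Ka×x - Ka×C = 0. Solving: [H⁺] = 5.3394e-03. Percent = (5.3394e-03/0.043) × 100

Percent ionization = 12.4%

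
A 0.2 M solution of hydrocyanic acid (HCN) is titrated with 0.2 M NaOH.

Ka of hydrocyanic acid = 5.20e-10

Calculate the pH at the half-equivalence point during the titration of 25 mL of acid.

At half-equivalence [HA] = [A⁻], so Henderson-Hasselbalch gives pH = pKa = -log(5.20e-10) = 9.28.

pH = pKa = 9.28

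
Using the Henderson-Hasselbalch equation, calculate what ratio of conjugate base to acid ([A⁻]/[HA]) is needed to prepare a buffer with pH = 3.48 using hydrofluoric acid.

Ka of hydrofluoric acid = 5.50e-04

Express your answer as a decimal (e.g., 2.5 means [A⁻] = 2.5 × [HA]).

pKa = -log(5.50e-04) = 3.2596. pH = pKa + log([A⁻]/[HA]), so log([A⁻]/[HA]) = pH − pKa = 3.48 − 3.2596 = 0.2204. [A⁻]/[HA] = 10^(0.2204) = 1.66

[A⁻]/[HA] = 1.66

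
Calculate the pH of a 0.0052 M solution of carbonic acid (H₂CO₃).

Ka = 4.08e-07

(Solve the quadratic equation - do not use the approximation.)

x² + Ka×x - Ka×C = 0. Using quadratic formula: [H⁺] = 4.5857e-05

pH = 4.34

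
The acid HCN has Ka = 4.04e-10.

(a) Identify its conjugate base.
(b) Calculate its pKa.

(a) The conjugate base is formed by removing one H⁺ from HCN, giving CN⁻. (b) pKa = -log(Ka) = -log(4.04e-10) = 9.39.

Conjugate base: CN⁻; pK_a = 9.39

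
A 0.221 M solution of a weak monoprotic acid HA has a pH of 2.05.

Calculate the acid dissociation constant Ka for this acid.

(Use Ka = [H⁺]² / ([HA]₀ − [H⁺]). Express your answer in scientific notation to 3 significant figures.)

[H⁺] = 10^(−pH) = 10^(−2.05) = 8.913e-03 M. For HA ⇌ H⁺ + A⁻, Ka = [H⁺][A⁻]/[HA] = [H⁺]² / ([HA]₀ − [H⁺]) = (8.913e-03)² / (0.221 − 8.913e-03) = 3.75e-04.

K_a = 3.75e-04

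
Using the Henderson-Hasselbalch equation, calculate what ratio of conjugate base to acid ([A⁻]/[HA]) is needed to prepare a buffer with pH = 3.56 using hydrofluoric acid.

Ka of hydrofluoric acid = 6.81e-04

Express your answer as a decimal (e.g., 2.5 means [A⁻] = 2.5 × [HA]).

pKa = -log(6.81e-04) = 3.1669. pH = pKa + log([A⁻]/[HA]), so log([A⁻]/[HA]) = pH − pKa = 3.56 − 3.1669 = 0.3931. [A⁻]/[HA] = 10^(0.3931) = 2.47

[A⁻]/[HA] = 2.47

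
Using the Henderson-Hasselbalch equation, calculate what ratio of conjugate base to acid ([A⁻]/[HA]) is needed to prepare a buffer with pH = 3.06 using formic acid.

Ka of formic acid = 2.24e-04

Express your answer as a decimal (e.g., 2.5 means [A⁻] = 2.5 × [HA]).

pKa = -log(2.24e-04) = 3.6498. pH = pKa + log([A⁻]/[HA]), so log([A⁻]/[HA]) = pH − pKa = 3.06 − 3.6498 = -0.5898. [A⁻]/[HA] = 10^(-0.5898) = 0.257

[A⁻]/[HA] = 0.257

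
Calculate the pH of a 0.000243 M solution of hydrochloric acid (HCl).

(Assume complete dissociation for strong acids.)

[H⁺] = 0.000243 M for strong acid. pH = -log[H⁺] = -log(0.000243)

pH = 3.61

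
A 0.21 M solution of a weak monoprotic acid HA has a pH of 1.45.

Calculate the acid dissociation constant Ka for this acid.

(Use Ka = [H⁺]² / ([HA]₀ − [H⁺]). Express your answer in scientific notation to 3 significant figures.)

[H⁺] = 10^(−pH) = 10^(−1.45) = 3.548e-02 M. For HA ⇌ H⁺ + A⁻, Ka = [H⁺][A⁻]/[HA] = [H⁺]² / ([HA]₀ − [H⁺]) = (3.548e-02)² / (0.21 − 3.548e-02) = 7.21e-03.

K_a = 7.21e-03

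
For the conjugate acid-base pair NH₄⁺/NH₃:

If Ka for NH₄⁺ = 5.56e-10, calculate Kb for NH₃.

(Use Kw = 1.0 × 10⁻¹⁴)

For a conjugate pair Ka × Kb = Kw, so Kb = Kw/Ka = 1.0 × 10⁻¹⁴ / 5.56e-10 = 1.80e-05.

K_b = 1.80e-05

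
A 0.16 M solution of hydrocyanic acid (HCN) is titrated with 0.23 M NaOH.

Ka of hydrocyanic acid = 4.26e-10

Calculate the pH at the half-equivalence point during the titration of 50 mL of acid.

At half-equivalence [HA] = [A⁻], so Henderson-Hasselbalch gives pH = pKa = -log(4.26e-10) = 9.37.

pH = pKa = 9.37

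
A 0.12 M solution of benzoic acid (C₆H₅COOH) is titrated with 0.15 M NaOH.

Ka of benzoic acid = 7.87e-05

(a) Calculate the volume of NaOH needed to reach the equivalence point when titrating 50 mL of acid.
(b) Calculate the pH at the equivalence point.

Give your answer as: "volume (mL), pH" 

moles acid = 0.12 × 50/1000 = 0.006 mol; V_base = moles/0.15 × 1000 = 40.0 mL. At equivalence only the conjugate base is present: [A⁻] = 0.006/0.090 = 6.6667e-02 M. Kb = Kw/Ka = 1.27e-10; [OH⁻] = √(Kb × [A⁻]) = 2.9105e-06; pOH = 5.54; pH = 14 - pOH = 8.46.

V = 40.0 mL, pH = 8.46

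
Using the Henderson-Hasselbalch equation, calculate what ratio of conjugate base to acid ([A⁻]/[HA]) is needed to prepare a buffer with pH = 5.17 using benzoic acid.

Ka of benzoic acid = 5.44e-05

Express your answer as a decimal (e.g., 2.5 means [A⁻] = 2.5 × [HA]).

pKa = -log(5.44e-05) = 4.2644. pH = pKa + log([A⁻]/[HA]), so log([A⁻]/[HA]) = pH − pKa = 5.17 − 4.2644 = 0.9056. [A⁻]/[HA] = 10^(0.9056) = 8.05

[A⁻]/[HA] = 8.05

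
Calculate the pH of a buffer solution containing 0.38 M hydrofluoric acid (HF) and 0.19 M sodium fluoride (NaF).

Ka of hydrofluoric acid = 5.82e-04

pKa = -log(5.82e-04) = 3.24. pH = pKa + log([A⁻]/[HA]) = 3.24 + log(0.19/0.38)

pH = 2.93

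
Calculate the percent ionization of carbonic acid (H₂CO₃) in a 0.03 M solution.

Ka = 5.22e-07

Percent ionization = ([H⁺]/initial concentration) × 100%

Using Ka equilibrium: x² + Ka×x - Ka×C = 0. Solving: [H⁺] = 1.2488e-04. Percent = (1.2488e-04/0.03) × 100

Percent ionization = 0.416%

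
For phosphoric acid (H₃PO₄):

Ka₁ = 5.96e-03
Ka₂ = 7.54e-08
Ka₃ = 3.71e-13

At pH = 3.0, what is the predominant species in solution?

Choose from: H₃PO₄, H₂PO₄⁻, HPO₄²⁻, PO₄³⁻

pKa₁ = 2.22, pKa₂ = 7.12, pKa₃ = 12.43. For a polyprotic acid the predominant species crosses at each pKa: below pKa_n the protonated form dominates, above it the deprotonated form does. At pH = 3.0, the predominant species is H₂PO₄⁻.

H₂PO₄⁻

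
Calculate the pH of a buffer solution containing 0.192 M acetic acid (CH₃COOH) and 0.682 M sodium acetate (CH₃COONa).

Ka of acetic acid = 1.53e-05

pKa = -log(1.53e-05) = 4.82. pH = pKa + log([A⁻]/[HA]) = 4.82 + log(0.682/0.192)

pH = 5.37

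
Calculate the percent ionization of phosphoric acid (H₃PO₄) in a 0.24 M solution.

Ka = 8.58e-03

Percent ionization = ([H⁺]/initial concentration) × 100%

Using Ka equilibrium: x² + Ka×x - Ka×C = 0. Solving: [H⁺] = 4.1291e-02. Percent = (4.1291e-02/0.24) × 100

Percent ionization = 17.2%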